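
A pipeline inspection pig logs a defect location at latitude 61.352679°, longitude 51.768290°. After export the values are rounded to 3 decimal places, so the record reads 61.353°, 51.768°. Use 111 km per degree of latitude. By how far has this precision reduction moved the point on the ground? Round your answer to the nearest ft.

The latitude changed by -0.000321° and the longitude by +0.000290°.
N–S: -0.000321° × 111000 m/° = -35.631 m.
E–W at 61.353°: 0.000290° × 111000 × cos 61.353° = 0.000290 × 111000 × 0.4794 ≈ 15.4323 m.
Hypotenuse of the two orthogonal shifts: √(35.631² + 15.4323²) = 38.8294 m.
In feet: 38.8294 m ÷ 0.3048 ≈ 127.39 ft.

127 ft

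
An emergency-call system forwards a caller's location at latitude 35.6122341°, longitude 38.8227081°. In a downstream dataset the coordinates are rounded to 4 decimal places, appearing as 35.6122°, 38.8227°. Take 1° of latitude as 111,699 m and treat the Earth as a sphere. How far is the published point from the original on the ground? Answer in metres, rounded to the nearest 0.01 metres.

3.88 metres

The latitude changed by +0.0000341° and the longitude by +0.0000081°.
North–south shift: 0.0000341 × 111699 = 3.80894 m.
East–west at this latitude: 0.0000081° × 111699 × cos 35.6122° ≈ 0.0000081 × 90808.7 = 0.73555 m.
Hypotenuse of the two orthogonal shifts: √(3.80894² + 0.73555²) = 3.87931 m.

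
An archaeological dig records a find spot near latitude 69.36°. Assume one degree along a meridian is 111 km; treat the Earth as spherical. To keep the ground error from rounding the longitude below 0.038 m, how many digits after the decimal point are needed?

At 69.36° one degree of longitude covers 111000 × cos 69.36° ≈ 111000 × 0.3525 ≈ 39127 m.
Rounding to N decimal places gives at most 0.5 × 10⁻ᴺ degrees of error, i.e. 0.5 × 10⁻ᴺ × 39127 m.
Need 0.5 × 39127 × 10⁻ᴺ ≤ 0.038 → 10⁻ᴺ ≤ 1.942e-06, so N ≥ 5.71.
N = 5 would give 0.196 m (too coarse); N = 6 gives 0.0196 m ≤ 0.038 m.

6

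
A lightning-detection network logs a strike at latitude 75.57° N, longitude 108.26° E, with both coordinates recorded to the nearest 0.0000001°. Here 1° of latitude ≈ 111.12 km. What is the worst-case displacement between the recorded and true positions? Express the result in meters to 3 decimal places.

Rounding to 7 decimal places leaves each coordinate within ±5e-08° of the true value.
Latitude error → 5e-08 × 111120 = 0.005556 m along the meridian.
Longitude error → 5e-08 × 111120 × cos 75.57° = 5e-08 × 111120 × 0.2492 ≈ 0.00138454 m.
Worst case both components are at the extreme and orthogonal: √(0.005556² + 0.00138454²) ≈ 0.00572591 m.

0.006 meters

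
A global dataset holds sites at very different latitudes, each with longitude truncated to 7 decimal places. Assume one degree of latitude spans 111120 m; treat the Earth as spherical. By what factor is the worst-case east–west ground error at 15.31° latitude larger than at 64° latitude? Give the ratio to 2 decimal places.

2.20

Truncating at 7 decimal places can drop up to a full unit in the last place, so the longitude may be off by as much as 1e-07°.
Error at 15.31° = 1e-07° × 111120 × cos 15.31° ≈ 0.011112 × 0.9645 = 0.010718 m.
Error at 64° = 1e-07° × 111120 × cos 64° ≈ 0.011112 × 0.4384 = 0.0048712 m.
Ratio: 0.010718 / 0.0048712 = cos 15.31° / cos 64° ≈ 2.2002.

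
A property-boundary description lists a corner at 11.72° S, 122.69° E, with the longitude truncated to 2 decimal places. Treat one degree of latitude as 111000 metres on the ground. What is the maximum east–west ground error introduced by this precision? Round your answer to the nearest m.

1087 m

Truncating at 2 decimal places can drop up to a full unit in the last place, so the longitude may be off by as much as 0.01°.
Parallels shrink by cos φ, so at 11.72° a degree of longitude is 111000 × 0.9792 ≈ 108686 m.
East–west error: 0.01° × 108686 m/° ≈ 1086.86 m.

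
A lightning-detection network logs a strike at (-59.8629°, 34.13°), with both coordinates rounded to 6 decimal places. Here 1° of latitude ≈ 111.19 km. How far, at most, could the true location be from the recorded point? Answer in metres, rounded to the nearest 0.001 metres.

0.062 metres

Rounding to 6 decimal places leaves each coordinate within ±5e-07° of the true value.
N–S: 5e-07° × 111190 m/° = 0.055595 m.
E–W at 59.8629°: 5e-07° × 111190 × cos 59.8629° = 5e-07 × 111190 × 0.5021 ≈ 0.0279126 m.
The two errors are perpendicular, so the maximum displacement is √(0.055595² + 0.0279126²) ≈ 0.0622087 m.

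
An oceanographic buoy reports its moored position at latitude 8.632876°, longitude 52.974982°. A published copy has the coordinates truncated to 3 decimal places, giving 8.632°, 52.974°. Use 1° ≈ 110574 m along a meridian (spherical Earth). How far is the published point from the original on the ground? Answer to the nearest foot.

Δlat = 8.632876 − 8.632 = +0.000876°; Δlon = 52.974982 − 52.974 = +0.000982°.
North–south shift: 0.000876 × 110574 = 96.8628 m.
East–west at this latitude: 0.000982° × 110574 × cos 8.632° ≈ 0.000982 × 109321 = 107.354 m.
Combined displacement = (96.8628² + 107.354²)^½ ≈ 144.593 m.
Converting: 144.593 m × 3.2808 ft/m ≈ 474.39 ft.

474 feet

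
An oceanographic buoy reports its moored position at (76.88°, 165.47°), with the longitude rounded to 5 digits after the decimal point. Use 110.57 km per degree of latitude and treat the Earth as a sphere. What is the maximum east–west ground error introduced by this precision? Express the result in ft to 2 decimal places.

Rounding to 5 decimal places leaves the longitude within ±5e-06° of the true value.
One degree of longitude at 76.88° is 110570 × cos 76.88° ≈ 110570 × 0.2270 = 25098.4 m.
So at most 5e-06° × 25098.4 ≈ 0.125492 m east–west.
Converting: 0.125492 m × 3.2808 ft/m ≈ 0.41172 ft.

0.41 ft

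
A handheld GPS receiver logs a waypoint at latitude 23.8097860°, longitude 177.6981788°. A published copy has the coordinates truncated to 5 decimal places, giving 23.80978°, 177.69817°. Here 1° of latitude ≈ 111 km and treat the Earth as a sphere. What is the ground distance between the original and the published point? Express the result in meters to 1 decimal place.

Δlat = 23.8097860 − 23.80978 = +0.0000060°; Δlon = 177.6981788 − 177.69817 = +0.0000088°.
North–south shift: 0.0000060 × 111000 = 0.666 m.
East–west at this latitude: 0.0000088° × 111000 × cos 23.8098° ≈ 0.0000088 × 101553 = 0.893665 m.
Combined displacement = (0.666² + 0.893665²)^½ ≈ 1.11454 m.

1.1 meters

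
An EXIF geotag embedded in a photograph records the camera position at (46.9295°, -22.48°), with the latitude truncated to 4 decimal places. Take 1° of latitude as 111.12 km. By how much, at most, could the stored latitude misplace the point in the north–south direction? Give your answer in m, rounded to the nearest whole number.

Truncating at 4 decimal places can drop up to a full unit in the last place, so the latitude may be off by as much as 0.0001°.
North–south distance: 0.0001° × 111120 m/° = 11.112 m.

11 m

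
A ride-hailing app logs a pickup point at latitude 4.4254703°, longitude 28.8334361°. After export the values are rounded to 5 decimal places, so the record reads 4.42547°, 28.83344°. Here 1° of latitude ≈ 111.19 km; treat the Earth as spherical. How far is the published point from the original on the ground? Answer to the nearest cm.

43 cm

The latitude changed by +0.0000003° and the longitude by -0.0000039°.
N–S: 0.0000003° × 111190 m/° = 0.033357 m.
East–west at this latitude: -0.0000039° × 111190 × cos 4.42547° ≈ -0.0000039 × 110858 = -0.432348 m.
Hypotenuse of the two orthogonal shifts: √(0.033357² + 0.432348²) = 0.433633 m.
That is 0.433633 m = 43.363 cm.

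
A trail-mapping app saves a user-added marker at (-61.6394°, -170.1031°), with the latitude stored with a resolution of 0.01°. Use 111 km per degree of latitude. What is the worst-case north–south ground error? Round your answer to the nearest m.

555 m

With a 0.01° grid the true value lies within half a step, ±0.01°/2 = ±0.005°, of the stored one.
Along the meridian that is 0.005° × 111000 m/° = 555 m.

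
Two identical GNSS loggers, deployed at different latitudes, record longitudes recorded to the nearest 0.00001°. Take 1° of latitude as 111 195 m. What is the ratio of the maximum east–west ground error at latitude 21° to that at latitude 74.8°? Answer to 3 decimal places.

3.561

Rounding to 5 decimal places leaves the longitude within ±5e-06° of the true value.
Error at 21° = 5e-06° × 111195 × cos 21° ≈ 0.55597 × 0.9336 = 0.51905 m.
At 74.8°: 5e-06° × 111195 × cos 74.8° = 5e-06 × 111195 × 0.2622 ≈ 0.14577 m.
The ratio reduces to cos 21° / cos 74.8° = 0.9336/0.2622 ≈ 3.5607.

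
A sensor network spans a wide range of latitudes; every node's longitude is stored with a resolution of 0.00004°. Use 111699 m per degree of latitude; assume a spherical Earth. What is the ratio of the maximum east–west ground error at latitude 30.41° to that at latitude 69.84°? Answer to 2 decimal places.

2.50

With a 0.00004° grid the true value lies within half a step, ±0.00004°/2 = ±2e-05°, of the stored one.
Error at 30.41° = 2e-05° × 111699 × cos 30.41° ≈ 2.234 × 0.8624 = 1.9266 m.
At 69.84°: 2e-05° × 111699 × cos 69.84° = 2e-05 × 111699 × 0.3446 ≈ 0.76993 m.
Ratio: 1.9266 / 0.76993 = cos 30.41° / cos 69.84° ≈ 2.5024.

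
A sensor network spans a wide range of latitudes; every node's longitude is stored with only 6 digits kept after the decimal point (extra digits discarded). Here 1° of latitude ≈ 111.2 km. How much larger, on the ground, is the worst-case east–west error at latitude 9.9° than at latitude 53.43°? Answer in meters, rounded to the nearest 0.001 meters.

Truncating at 6 decimal places can drop up to a full unit in the last place, so the longitude may be off by as much as 1e-06°.
At 9.9°: 1e-06° × 111200 × cos 9.9° = 1e-06 × 111200 × 0.9851 ≈ 0.10954 m.
Error at 53.43° = 1e-06° × 111200 × cos 53.43° ≈ 0.1112 × 0.5958 = 0.066253 m.
Difference: 0.10954 − 0.066253 = 0.043291 m.

0.043 meters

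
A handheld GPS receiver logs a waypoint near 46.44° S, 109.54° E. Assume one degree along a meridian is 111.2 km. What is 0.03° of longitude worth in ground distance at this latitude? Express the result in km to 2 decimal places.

One degree of longitude here spans 111200 × cos 46.44° = 111200 × 0.6891 ≈ 76629.5 m; 0.03° of that is 2298.88 m.
That is 2298.88 m = 2.2989 km.

2.30 km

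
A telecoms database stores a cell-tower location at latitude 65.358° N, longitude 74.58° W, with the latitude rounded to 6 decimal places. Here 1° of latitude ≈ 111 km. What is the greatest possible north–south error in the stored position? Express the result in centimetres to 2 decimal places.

Rounding to 6 decimal places leaves the latitude within ±5e-07° of the true value.
North–south distance: 5e-07° × 111000 m/° = 0.0555 m.
That is 0.0555 m = 5.55 cm.

5.55 centimetres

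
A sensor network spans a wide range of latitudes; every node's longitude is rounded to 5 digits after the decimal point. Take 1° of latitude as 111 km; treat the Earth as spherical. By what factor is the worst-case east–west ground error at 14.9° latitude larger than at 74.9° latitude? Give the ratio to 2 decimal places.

Rounding to 5 decimal places leaves the longitude within ±5e-06° of the true value.
At 14.9°: 5e-06° × 111000 × cos 14.9° = 5e-06 × 111000 × 0.9664 ≈ 0.53634 m.
At 74.9°: 5e-06° × 111000 × cos 74.9° = 5e-06 × 111000 × 0.2605 ≈ 0.14458 m.
Ratio: 0.53634 / 0.14458 = cos 14.9° / cos 74.9° ≈ 3.7096.

3.71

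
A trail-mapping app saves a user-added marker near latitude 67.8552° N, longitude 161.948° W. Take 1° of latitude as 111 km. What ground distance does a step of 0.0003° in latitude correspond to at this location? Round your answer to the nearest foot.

109 feet

0.0003° × 111000 m/° = 33.3 m.
In feet: 33.3 m ÷ 0.3048 ≈ 109.25 ft.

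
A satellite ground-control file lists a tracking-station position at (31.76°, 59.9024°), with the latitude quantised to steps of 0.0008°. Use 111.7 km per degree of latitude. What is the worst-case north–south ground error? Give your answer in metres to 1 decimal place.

44.7 metres

With a 0.0008° grid the true value lies within half a step, ±0.0008°/2 = ±0.0004°, of the stored one.
Along the meridian that is 0.0004° × 111700 m/° = 44.68 m.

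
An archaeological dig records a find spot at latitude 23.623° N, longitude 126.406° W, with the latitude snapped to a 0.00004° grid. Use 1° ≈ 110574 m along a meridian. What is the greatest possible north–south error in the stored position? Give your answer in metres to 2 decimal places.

2.21 metres

With a 0.00004° grid the true value lies within half a step, ±0.00004°/2 = ±2e-05°, of the stored one.
So the N–S error is at most 2e-05 × 110574 = 2.21148 m.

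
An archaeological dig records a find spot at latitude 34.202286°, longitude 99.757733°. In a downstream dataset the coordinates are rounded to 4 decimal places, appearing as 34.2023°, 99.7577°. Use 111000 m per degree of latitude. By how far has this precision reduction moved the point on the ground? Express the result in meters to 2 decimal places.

3.40 meters

Δlat = 34.202286 − 34.2023 = -0.000014°; Δlon = 99.757733 − 99.7577 = +0.000033°.
N–S: -0.000014° × 111000 m/° = -1.554 m.
East–west at this latitude: 0.000033° × 111000 × cos 34.2023° ≈ 0.000033 × 91803.4 = 3.02951 m.
Hypotenuse of the two orthogonal shifts: √(1.554² + 3.02951²) = 3.40483 m.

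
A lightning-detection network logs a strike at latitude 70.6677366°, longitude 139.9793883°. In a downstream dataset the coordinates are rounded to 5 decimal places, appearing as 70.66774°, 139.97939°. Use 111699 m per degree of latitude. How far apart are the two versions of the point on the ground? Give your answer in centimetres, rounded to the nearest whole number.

38 centimetres

The latitude changed by -0.0000034° and the longitude by -0.0000017°.
North–south shift: -0.0000034 × 111699 = -0.379777 m.
E–W at 70.6677°: -0.0000017° × 111699 × cos 70.6677° = -0.0000017 × 111699 × 0.3310 ≈ -0.0628617 m.
Distance: √(0.379777² + 0.0628617²) ≈ 0.384944 m.
That is 0.384944 m = 38.494 cm.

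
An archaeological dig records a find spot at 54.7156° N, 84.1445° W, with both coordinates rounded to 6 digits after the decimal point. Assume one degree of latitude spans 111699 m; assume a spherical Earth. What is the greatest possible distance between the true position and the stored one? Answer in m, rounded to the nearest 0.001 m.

Rounding to 6 decimal places leaves each coordinate within ±5e-07° of the true value.
North–south component: 5e-07° × 111699 = 0.0558495 m.
East–west component at 54.7156°: 5e-07° × 111699 × cos 54.7156° ≈ 5e-07 × 64521.3 ≈ 0.0322606 m.
Worst case both components are at the extreme and orthogonal: √(0.0558495² + 0.0322606²) ≈ 0.0644974 m.

0.064 m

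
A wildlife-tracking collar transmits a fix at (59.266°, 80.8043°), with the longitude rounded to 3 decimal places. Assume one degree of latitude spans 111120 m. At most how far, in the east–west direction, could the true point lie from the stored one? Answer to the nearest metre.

28 metres

Rounding to 3 decimal places leaves the longitude within ±0.0005° of the true value.
One degree of longitude at 59.266° is 111120 × cos 59.266° ≈ 111120 × 0.5111 = 56788.2 m.
East–west error: 0.0005° × 56788.2 m/° ≈ 28.3941 m.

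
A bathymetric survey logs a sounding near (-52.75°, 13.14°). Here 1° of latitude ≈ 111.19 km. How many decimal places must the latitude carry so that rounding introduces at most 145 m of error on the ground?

3 decimal places

One degree of latitude covers 111190 m.
N decimal places → at most half a unit in the last place, 0.5 × 10⁻ᴺ° = 111190/2 × 10⁻ᴺ m.
Need 0.5 × 111190 × 10⁻ᴺ ≤ 145 → 10⁻ᴺ ≤ 2.608e-03, so N ≥ 2.58.
At 2 places the error can reach 556 m, but 3 places keeps it to 55.6 m.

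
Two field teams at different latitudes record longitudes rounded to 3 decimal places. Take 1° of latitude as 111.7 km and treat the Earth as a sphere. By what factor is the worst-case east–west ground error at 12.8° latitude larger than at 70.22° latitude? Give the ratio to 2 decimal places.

2.88

Rounding to 3 decimal places leaves the longitude within ±0.0005° of the true value.
At 12.8°: 0.0005° × 111700 × cos 12.8° = 0.0005 × 111700 × 0.9751 ≈ 54.462 m.
At 70.22°: 0.0005° × 111700 × cos 70.22° = 0.0005 × 111700 × 0.3384 ≈ 18.9 m.
The ratio reduces to cos 12.8° / cos 70.22° = 0.9751/0.3384 ≈ 2.8816.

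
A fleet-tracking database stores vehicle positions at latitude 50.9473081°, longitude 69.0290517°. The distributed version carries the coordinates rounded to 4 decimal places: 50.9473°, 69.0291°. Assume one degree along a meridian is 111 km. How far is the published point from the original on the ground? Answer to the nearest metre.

3 metres

Δlat = 50.9473081 − 50.9473 = +0.0000081°; Δlon = 69.0290517 − 69.0291 = -0.0000483°.
North–south shift: 0.0000081 × 111000 = 0.8991 m.
E–W at 50.9473°: -0.0000483° × 111000 × cos 50.9473° = -0.0000483 × 111000 × 0.6300 ≈ -3.37781 m.
Combined displacement = (0.8991² + 3.37781²)^½ ≈ 3.49542 m.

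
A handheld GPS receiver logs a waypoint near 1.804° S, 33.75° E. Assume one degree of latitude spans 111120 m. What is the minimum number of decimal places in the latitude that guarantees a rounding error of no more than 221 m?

One degree of latitude covers 111120 m.
With N decimal places the half-ulp bound is 0.5·10⁻ᴺ°, or 0.5·10⁻ᴺ × 111120 m on the ground.
Need 0.5 × 111120 × 10⁻ᴺ ≤ 221 → 10⁻ᴺ ≤ 3.978e-03, so N ≥ 2.40.
At 2 places the error can reach 556 m, but 3 places keeps it to 55.6 m.

3 decimal places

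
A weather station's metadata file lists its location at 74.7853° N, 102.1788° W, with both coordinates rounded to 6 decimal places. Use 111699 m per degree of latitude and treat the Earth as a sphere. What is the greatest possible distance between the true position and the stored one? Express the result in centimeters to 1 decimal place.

Rounding to 6 decimal places leaves each coordinate within ±5e-07° of the true value.
North–south component: 5e-07° × 111699 = 0.0558495 m.
Longitude error → 5e-07 × 111699 × cos 74.7853° = 5e-07 × 111699 × 0.2624 ≈ 0.014657 m.
Worst case both components are at the extreme and orthogonal: √(0.0558495² + 0.014657²) ≈ 0.0577407 m.
That is 0.0577407 m = 5.7741 cm.

5.8 centimeters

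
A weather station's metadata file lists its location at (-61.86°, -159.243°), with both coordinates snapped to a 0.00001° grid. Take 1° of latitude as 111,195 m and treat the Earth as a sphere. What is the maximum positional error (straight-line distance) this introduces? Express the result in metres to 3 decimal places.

0.615 metres

With a 0.00001° grid the true value lies within half a step, ±0.00001°/2 = ±5e-06°, of the stored one.
Latitude error → 5e-06 × 111195 = 0.555975 m along the meridian.
Longitude error → 5e-06 × 111195 × cos 61.86° = 5e-06 × 111195 × 0.4716 ≈ 0.262213 m.
Combining orthogonally: (0.555975² + 0.262213²)^½ ≈ 0.614706 m.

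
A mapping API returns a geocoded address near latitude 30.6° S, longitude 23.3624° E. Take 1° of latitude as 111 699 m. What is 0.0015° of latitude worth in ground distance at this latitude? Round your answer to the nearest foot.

550 feet

0.0015° × 111699 m/° = 167.548 m.
In feet: 167.548 m ÷ 0.3048 ≈ 549.7 ft.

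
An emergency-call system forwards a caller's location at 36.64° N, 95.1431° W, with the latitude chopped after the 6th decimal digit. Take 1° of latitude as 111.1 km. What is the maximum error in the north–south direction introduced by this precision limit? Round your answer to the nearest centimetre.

Truncating at 6 decimal places can drop up to a full unit in the last place, so the latitude may be off by as much as 1e-06°.
Along the meridian that is 1e-06° × 111100 m/° = 0.1111 m.
That is 0.1111 m = 11.11 cm.

11 centimetres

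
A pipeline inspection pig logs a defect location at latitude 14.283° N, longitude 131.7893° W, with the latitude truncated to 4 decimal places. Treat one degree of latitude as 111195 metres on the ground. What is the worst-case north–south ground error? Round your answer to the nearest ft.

Truncating at 4 decimal places can drop up to a full unit in the last place, so the latitude may be off by as much as 0.0001°.
So the N–S error is at most 0.0001 × 111195 = 11.1195 m.
Converting: 11.1195 m × 3.2808 ft/m ≈ 36.481 ft.

36 ft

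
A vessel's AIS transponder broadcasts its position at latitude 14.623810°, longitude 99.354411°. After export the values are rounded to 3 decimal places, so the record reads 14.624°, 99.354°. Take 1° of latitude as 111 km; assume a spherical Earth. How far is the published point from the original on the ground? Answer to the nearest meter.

49 meters

The latitude changed by -0.000190° and the longitude by +0.000411°.
N–S: -0.000190° × 111000 m/° = -21.09 m.
E–W at 14.624°: 0.000411° × 111000 × cos 14.624° = 0.000411 × 111000 × 0.9676 ≈ 44.143 m.
Hypotenuse of the two orthogonal shifts: √(21.09² + 44.143²) = 48.9223 m.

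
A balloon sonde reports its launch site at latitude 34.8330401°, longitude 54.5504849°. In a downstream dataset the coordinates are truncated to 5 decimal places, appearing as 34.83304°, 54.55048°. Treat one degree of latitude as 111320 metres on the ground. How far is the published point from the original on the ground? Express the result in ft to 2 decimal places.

1.47 ft

Δlat = 34.8330401 − 34.83304 = +0.0000001°; Δlon = 54.5504849 − 54.55048 = +0.0000049°.
N–S: 0.0000001° × 111320 m/° = 0.011132 m.
E–W at 34.833°: 0.0000049° × 111320 × cos 34.833° = 0.0000049 × 111320 × 0.8208 ≈ 0.447731 m.
Hypotenuse of the two orthogonal shifts: √(0.011132² + 0.447731²) = 0.447869 m.
Converting: 0.447869 m × 3.2808 ft/m ≈ 1.4694 ft.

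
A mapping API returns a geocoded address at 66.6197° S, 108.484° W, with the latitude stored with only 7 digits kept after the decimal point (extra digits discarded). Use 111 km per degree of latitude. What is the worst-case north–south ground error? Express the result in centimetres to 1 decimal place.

1.1 centimetres

Truncating at 7 decimal places can drop up to a full unit in the last place, so the latitude may be off by as much as 1e-07°.
North–south distance: 1e-07° × 111000 m/° = 0.0111 m.
That is 0.0111 m = 1.11 cm.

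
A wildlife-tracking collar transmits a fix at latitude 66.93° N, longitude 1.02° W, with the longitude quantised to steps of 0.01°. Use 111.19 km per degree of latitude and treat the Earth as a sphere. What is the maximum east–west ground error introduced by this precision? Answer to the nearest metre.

With a 0.01° grid the true value lies within half a step, ±0.01°/2 = ±0.005°, of the stored one.
Parallels shrink by cos φ, so at 66.93° a degree of longitude is 111190 × 0.3919 ≈ 43570.4 m.
Maximum E–W displacement: 0.005 × 43570.4 = 217.852 m.

218 metres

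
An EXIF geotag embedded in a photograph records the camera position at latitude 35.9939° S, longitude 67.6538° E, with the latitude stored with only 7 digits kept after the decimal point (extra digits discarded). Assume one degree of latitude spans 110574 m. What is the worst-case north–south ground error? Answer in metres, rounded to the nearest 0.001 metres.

0.011 metres

Truncating at 7 decimal places can drop up to a full unit in the last place, so the latitude may be off by as much as 1e-07°.
So the N–S error is at most 1e-07 × 110574 = 0.0110574 m.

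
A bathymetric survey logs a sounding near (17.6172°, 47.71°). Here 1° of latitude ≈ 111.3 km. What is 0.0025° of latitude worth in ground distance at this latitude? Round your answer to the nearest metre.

278 metres

0.0025° × 111300 m/° = 278.25 m.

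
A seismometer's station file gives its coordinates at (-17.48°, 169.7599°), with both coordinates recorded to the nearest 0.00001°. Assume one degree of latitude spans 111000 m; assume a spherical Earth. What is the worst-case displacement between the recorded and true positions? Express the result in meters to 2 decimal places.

Rounding to 5 decimal places leaves each coordinate within ±5e-06° of the true value.
Latitude error → 5e-06 × 111000 = 0.555 m along the meridian.
E–W at 17.48°: 5e-06° × 111000 × cos 17.48° = 5e-06 × 111000 × 0.9538 ≈ 0.529371 m.
Worst case both components are at the extreme and orthogonal: √(0.555² + 0.529371²) ≈ 0.76698 m.

0.77 meters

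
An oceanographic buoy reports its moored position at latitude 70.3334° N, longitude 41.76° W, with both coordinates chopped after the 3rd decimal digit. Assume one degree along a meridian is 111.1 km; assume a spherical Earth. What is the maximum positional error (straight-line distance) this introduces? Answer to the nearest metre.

Truncating at 3 decimal places can drop up to a full unit in the last place, so each coordinate may be off by as much as 0.001°.
Latitude error → 0.001 × 111100 = 111.1 m along the meridian.
East–west component at 70.3334°: 0.001° × 111100 × cos 70.3334° ≈ 0.001 × 37390.3 ≈ 37.3903 m.
Worst case both components are at the extreme and orthogonal: √(111.1² + 37.3903²) ≈ 117.223 m.

117 metres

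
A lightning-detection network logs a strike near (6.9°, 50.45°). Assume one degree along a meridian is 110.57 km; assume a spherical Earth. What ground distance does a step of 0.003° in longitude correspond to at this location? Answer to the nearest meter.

At 6.9° a degree of longitude is 110570 × cos 6.9° ≈ 109769 m, so 0.003° corresponds to 329.308 m.

329 meters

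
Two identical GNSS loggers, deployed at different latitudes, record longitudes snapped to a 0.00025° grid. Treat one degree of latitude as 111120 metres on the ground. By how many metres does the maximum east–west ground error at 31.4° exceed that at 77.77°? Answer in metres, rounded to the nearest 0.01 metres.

8.91 metres

With a 0.00025° grid the true value lies within half a step, ±0.00025°/2 = ±0.000125°, of the stored one.
Error at 31.4° = 0.000125° × 111120 × cos 31.4° ≈ 13.89 × 0.8536 = 11.856 m.
Error at 77.77° = 0.000125° × 111120 × cos 77.77° ≈ 13.89 × 0.2118 = 2.9424 m.
So the lower-latitude error exceeds the higher by 11.856 − 2.9424 = 8.9134 m.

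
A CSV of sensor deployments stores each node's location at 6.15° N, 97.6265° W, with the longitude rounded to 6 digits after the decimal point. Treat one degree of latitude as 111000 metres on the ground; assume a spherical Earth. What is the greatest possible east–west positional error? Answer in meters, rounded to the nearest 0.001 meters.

Rounding to 6 decimal places leaves the longitude within ±5e-07° of the true value.
At latitude 6.15° a degree of longitude spans 111000 m × cos 6.15° = 111000 × 0.9942 ≈ 110361 m.
Maximum E–W displacement: 5e-07 × 110361 = 0.0551806 m.

0.055 meters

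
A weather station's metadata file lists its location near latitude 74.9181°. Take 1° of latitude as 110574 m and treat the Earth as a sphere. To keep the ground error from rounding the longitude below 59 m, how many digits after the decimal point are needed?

3 decimal places

At 74.9181° one degree of longitude covers 110574 × cos 74.9181° ≈ 110574 × 0.2602 ≈ 28771.3 m.
N decimal places → at most half a unit in the last place, 0.5 × 10⁻ᴺ° = 28771.3/2 × 10⁻ᴺ m.
Setting 14385.6 × 10⁻ᴺ ≤ 59 gives 10ᴺ ≥ 243.8, i.e. N ≥ 2.39.
At 2 places the error can reach 144 m, but 3 places keeps it to 14.4 m.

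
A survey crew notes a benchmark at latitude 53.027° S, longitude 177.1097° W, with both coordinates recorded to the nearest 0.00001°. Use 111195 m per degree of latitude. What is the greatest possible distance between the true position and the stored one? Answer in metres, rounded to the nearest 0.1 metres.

Rounding to 5 decimal places leaves each coordinate within ±5e-06° of the true value.
North–south component: 5e-06° × 111195 = 0.555975 m.
E–W at 53.027°: 5e-06° × 111195 × cos 53.027° = 5e-06 × 111195 × 0.6014 ≈ 0.334385 m.
Combining orthogonally: (0.555975² + 0.334385²)^½ ≈ 0.648785 m.

0.6 metres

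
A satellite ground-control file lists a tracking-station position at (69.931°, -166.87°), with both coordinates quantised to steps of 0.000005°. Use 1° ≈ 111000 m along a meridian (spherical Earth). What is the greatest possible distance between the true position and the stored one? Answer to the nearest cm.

29 cm

With a 0.000005° grid the true value lies within half a step, ±0.000005°/2 = ±2.5e-06°, of the stored one.
Latitude error → 2.5e-06 × 111000 = 0.2775 m along the meridian.
Longitude error → 2.5e-06 × 111000 × cos 69.931° = 2.5e-06 × 111000 × 0.3432 ≈ 0.0952246 m.
The two errors are perpendicular, so the maximum displacement is √(0.2775² + 0.0952246²) ≈ 0.293384 m.
That is 0.293384 m = 29.338 cm.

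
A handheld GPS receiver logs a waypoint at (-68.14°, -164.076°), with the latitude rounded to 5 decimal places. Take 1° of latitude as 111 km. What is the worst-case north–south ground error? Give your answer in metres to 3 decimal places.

0.555 metres

Rounding to 5 decimal places leaves the latitude within ±5e-06° of the true value.
North–south distance: 5e-06° × 111000 m/° = 0.555 m.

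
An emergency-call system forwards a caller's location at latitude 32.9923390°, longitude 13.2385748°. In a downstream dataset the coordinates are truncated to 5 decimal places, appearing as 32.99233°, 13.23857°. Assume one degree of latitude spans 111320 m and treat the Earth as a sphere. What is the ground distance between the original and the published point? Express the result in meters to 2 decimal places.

1.10 meters

The latitude changed by +0.0000090° and the longitude by +0.0000048°.
N–S: 0.0000090° × 111320 m/° = 1.00188 m.
E–W at 32.9923°: 0.0000048° × 111320 × cos 32.9923° = 0.0000048 × 111320 × 0.8387 ≈ 0.448171 m.
Combined displacement = (1.00188² + 0.448171²)^½ ≈ 1.09755 m.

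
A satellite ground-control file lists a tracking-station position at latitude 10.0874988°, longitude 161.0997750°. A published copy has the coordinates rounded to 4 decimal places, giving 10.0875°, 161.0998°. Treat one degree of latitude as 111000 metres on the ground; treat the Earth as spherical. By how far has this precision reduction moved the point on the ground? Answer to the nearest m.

Δlat = 10.0874988 − 10.0875 = -0.0000012°; Δlon = 161.0997750 − 161.0998 = -0.0000250°.
North–south shift: -0.0000012 × 111000 = -0.1332 m.
East–west at this latitude: -0.0000250° × 111000 × cos 10.0875° ≈ -0.0000250 × 109284 = -2.7321 m.
Distance: √(0.1332² + 2.7321²) ≈ 2.73535 m.

3 m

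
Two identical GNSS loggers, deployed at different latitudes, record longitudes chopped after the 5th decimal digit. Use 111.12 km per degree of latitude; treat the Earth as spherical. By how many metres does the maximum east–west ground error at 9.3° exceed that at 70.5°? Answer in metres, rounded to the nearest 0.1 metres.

0.7 metres

Truncating at 5 decimal places can drop up to a full unit in the last place, so the longitude may be off by as much as 1e-05°.
At 9.3°: 1e-05° × 111120 × cos 9.3° = 1e-05 × 111120 × 0.9869 ≈ 1.0966 m.
Error at 70.5° = 1e-05° × 111120 × cos 70.5° ≈ 1.1112 × 0.3338 = 0.37093 m.
So the lower-latitude error exceeds the higher by 1.0966 − 0.37093 = 0.72567 m.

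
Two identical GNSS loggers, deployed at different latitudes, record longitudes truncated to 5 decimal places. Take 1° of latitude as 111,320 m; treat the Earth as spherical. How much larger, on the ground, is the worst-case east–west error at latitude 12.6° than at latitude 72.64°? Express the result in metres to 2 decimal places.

0.75 metres

Truncating at 5 decimal places can drop up to a full unit in the last place, so the longitude may be off by as much as 1e-05°.
Error at 12.6° = 1e-05° × 111320 × cos 12.6° ≈ 1.1132 × 0.9759 = 1.0864 m.
Error at 72.64° = 1e-05° × 111320 × cos 72.64° ≈ 1.1132 × 0.2984 = 0.33215 m.
So the lower-latitude error exceeds the higher by 1.0864 − 0.33215 = 0.75424 m.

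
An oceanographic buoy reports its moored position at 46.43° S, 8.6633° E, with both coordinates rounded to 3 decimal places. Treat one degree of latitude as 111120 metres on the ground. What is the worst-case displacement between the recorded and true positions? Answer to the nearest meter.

Rounding to 3 decimal places leaves each coordinate within ±0.0005° of the true value.
N–S: 0.0005° × 111120 m/° = 55.56 m.
East–west component at 46.43°: 0.0005° × 111120 × cos 46.43° ≈ 0.0005 × 76588.4 ≈ 38.2942 m.
Worst case both components are at the extreme and orthogonal: √(55.56² + 38.2942²) ≈ 67.4786 m.

67 meters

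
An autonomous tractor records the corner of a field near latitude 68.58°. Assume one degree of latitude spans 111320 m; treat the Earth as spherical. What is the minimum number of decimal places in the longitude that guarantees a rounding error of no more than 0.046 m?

At 68.58° one degree of longitude covers 111320 × cos 68.58° ≈ 111320 × 0.3652 ≈ 40654.3 m.
N decimal places → at most half a unit in the last place, 0.5 × 10⁻ᴺ° = 40654.3/2 × 10⁻ᴺ m.
Setting 20327.1 × 10⁻ᴺ ≤ 0.046 gives 10ᴺ ≥ 4.419e+05, i.e. N ≥ 5.65.
At 5 places the error can reach 0.203 m, but 6 places keeps it to 0.0203 m.

6 decimal places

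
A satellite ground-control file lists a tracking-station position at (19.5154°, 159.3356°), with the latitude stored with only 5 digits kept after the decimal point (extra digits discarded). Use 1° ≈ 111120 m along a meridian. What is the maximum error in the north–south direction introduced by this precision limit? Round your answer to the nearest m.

1 m

Truncating at 5 decimal places can drop up to a full unit in the last place, so the latitude may be off by as much as 1e-05°.
Along the meridian that is 1e-05° × 111120 m/° = 1.1112 m.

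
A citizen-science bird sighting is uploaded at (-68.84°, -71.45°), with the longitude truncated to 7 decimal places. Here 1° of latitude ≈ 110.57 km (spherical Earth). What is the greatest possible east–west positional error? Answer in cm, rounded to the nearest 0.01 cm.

0.40 cm

Truncating at 7 decimal places can drop up to a full unit in the last place, so the longitude may be off by as much as 1e-07°.
One degree of longitude at 68.84° is 110570 × cos 68.84° ≈ 110570 × 0.3610 = 39912.9 m.
So at most 1e-07° × 39912.9 ≈ 0.00399129 m east–west.
That is 0.00399129 m = 0.39913 cm.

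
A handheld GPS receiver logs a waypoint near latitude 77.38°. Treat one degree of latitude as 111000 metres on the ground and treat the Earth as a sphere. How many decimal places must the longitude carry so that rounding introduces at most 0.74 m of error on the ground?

5 decimal places

At 77.38° one degree of longitude covers 111000 × cos 77.38° ≈ 111000 × 0.2185 ≈ 24251.7 m.
Rounding to N decimal places gives at most 0.5 × 10⁻ᴺ degrees of error, i.e. 0.5 × 10⁻ᴺ × 24251.7 m.
Setting 12125.9 × 10⁻ᴺ ≤ 0.74 gives 10ᴺ ≥ 1.639e+04, i.e. N ≥ 4.21.
At 4 places the error can reach 1.21 m, but 5 places keeps it to 0.121 m.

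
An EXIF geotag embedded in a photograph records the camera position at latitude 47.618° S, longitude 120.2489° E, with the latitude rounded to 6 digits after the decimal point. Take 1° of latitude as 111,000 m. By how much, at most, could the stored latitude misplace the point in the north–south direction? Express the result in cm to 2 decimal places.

5.55 cm

Rounding to 6 decimal places leaves the latitude within ±5e-07° of the true value.
Along the meridian that is 5e-07° × 111000 m/° = 0.0555 m.
That is 0.0555 m = 5.55 cm.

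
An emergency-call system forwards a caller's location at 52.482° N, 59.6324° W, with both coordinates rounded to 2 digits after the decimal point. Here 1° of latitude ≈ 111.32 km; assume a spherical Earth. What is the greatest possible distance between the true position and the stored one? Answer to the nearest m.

Rounding to 2 decimal places leaves each coordinate within ±0.005° of the true value.
N–S: 0.005° × 111320 m/° = 556.6 m.
Longitude error → 0.005 × 111320 × cos 52.482° = 0.005 × 111320 × 0.6090 ≈ 338.975 m.
The two errors are perpendicular, so the maximum displacement is √(556.6² + 338.975²) ≈ 651.696 m.

652 m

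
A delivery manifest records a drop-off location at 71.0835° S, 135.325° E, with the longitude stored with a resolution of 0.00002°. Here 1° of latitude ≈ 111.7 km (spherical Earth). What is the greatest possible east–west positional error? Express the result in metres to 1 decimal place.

With a 0.00002° grid the true value lies within half a step, ±0.00002°/2 = ±1e-05°, of the stored one.
One degree of longitude at 71.0835° is 111700 × cos 71.0835° ≈ 111700 × 0.3242 = 36212 m.
So at most 1e-05° × 36212 ≈ 0.36212 m east–west.

0.4 metres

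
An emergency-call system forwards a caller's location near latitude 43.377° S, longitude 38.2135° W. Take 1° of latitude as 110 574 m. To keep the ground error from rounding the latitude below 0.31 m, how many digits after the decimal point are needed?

One degree of latitude covers 110574 m.
With N decimal places the half-ulp bound is 0.5·10⁻ᴺ°, or 0.5·10⁻ᴺ × 110574 m on the ground.
Setting 55287 × 10⁻ᴺ ≤ 0.31 gives 10ᴺ ≥ 1.783e+05, i.e. N ≥ 5.25.
So 6 decimal places suffice (0.0553 m); 5 would allow up to 0.553 m.

6 decimal places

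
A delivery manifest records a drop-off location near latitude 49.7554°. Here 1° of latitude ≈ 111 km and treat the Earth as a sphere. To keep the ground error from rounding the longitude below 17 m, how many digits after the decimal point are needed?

4 decimal places

At 49.7554° one degree of longitude covers 111000 × cos 49.7554° ≈ 111000 × 0.6461 ≈ 71711.8 m.
Rounding to N decimal places gives at most 0.5 × 10⁻ᴺ degrees of error, i.e. 0.5 × 10⁻ᴺ × 71711.8 m.
Setting 35855.9 × 10⁻ᴺ ≤ 17 gives 10ᴺ ≥ 2109, i.e. N ≥ 3.32.
N = 3 would give 35.9 m (too coarse); N = 4 gives 3.59 m ≤ 17 m.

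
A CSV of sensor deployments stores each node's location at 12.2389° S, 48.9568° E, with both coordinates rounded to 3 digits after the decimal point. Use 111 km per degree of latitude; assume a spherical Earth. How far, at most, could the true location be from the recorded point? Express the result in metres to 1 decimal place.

Rounding to 3 decimal places leaves each coordinate within ±0.0005° of the true value.
North–south component: 0.0005° × 111000 = 55.5 m.
E–W at 12.2389°: 0.0005° × 111000 × cos 12.2389° = 0.0005 × 111000 × 0.9773 ≈ 54.2386 m.
Worst case both components are at the extreme and orthogonal: √(55.5² + 54.2386²) ≈ 77.602 m.

77.6 metres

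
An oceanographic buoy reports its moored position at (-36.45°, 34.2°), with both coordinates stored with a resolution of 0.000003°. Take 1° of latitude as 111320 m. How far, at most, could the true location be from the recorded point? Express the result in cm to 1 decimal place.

With a 0.000003° grid the true value lies within half a step, ±0.000003°/2 = ±1.5e-06°, of the stored one.
North–south component: 1.5e-06° × 111320 = 0.16698 m.
E–W at 36.45°: 1.5e-06° × 111320 × cos 36.45° = 1.5e-06 × 111320 × 0.8044 ≈ 0.134315 m.
Worst case both components are at the extreme and orthogonal: √(0.16698² + 0.134315²) ≈ 0.214296 m.
That is 0.214296 m = 21.43 cm.

21.4 cm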